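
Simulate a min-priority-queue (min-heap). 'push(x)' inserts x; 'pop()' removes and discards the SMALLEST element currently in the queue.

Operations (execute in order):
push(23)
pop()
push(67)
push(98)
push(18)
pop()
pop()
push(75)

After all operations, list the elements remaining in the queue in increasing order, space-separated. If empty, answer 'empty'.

Answer: 75 98

Derivation:
push(23): heap contents = [23]
pop() → 23: heap contents = []
push(67): heap contents = [67]
push(98): heap contents = [67, 98]
push(18): heap contents = [18, 67, 98]
pop() → 18: heap contents = [67, 98]
pop() → 67: heap contents = [98]
push(75): heap contents = [75, 98]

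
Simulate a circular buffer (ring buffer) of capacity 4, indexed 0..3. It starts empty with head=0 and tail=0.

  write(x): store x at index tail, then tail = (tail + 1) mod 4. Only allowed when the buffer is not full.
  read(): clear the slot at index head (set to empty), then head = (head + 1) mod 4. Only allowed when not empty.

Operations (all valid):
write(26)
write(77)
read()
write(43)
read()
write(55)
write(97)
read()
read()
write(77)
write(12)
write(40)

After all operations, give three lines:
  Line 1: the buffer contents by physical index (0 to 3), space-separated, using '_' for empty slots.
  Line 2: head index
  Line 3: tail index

write(26): buf=[26 _ _ _], head=0, tail=1, size=1
write(77): buf=[26 77 _ _], head=0, tail=2, size=2
read(): buf=[_ 77 _ _], head=1, tail=2, size=1
write(43): buf=[_ 77 43 _], head=1, tail=3, size=2
read(): buf=[_ _ 43 _], head=2, tail=3, size=1
write(55): buf=[_ _ 43 55], head=2, tail=0, size=2
write(97): buf=[97 _ 43 55], head=2, tail=1, size=3
read(): buf=[97 _ _ 55], head=3, tail=1, size=2
read(): buf=[97 _ _ _], head=0, tail=1, size=1
write(77): buf=[97 77 _ _], head=0, tail=2, size=2
write(12): buf=[97 77 12 _], head=0, tail=3, size=3
write(40): buf=[97 77 12 40], head=0, tail=0, size=4

Answer: 97 77 12 40
0
0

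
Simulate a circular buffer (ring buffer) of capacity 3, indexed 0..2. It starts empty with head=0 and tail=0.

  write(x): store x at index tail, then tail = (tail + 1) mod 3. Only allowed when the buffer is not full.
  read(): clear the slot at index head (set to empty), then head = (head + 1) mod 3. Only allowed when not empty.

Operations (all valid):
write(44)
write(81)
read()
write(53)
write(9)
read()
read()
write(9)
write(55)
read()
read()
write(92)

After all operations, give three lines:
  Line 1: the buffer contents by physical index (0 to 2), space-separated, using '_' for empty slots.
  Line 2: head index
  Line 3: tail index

Answer: 92 _ 55
2
1

Derivation:
write(44): buf=[44 _ _], head=0, tail=1, size=1
write(81): buf=[44 81 _], head=0, tail=2, size=2
read(): buf=[_ 81 _], head=1, tail=2, size=1
write(53): buf=[_ 81 53], head=1, tail=0, size=2
write(9): buf=[9 81 53], head=1, tail=1, size=3
read(): buf=[9 _ 53], head=2, tail=1, size=2
read(): buf=[9 _ _], head=0, tail=1, size=1
write(9): buf=[9 9 _], head=0, tail=2, size=2
write(55): buf=[9 9 55], head=0, tail=0, size=3
read(): buf=[_ 9 55], head=1, tail=0, size=2
read(): buf=[_ _ 55], head=2, tail=0, size=1
write(92): buf=[92 _ 55], head=2, tail=1, size=2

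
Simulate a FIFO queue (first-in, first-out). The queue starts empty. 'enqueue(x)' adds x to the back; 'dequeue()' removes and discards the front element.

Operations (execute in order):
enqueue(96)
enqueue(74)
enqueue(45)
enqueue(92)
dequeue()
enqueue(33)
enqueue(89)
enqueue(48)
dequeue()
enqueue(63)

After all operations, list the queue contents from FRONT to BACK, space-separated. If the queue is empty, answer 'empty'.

Answer: 45 92 33 89 48 63

Derivation:
enqueue(96): [96]
enqueue(74): [96, 74]
enqueue(45): [96, 74, 45]
enqueue(92): [96, 74, 45, 92]
dequeue(): [74, 45, 92]
enqueue(33): [74, 45, 92, 33]
enqueue(89): [74, 45, 92, 33, 89]
enqueue(48): [74, 45, 92, 33, 89, 48]
dequeue(): [45, 92, 33, 89, 48]
enqueue(63): [45, 92, 33, 89, 48, 63]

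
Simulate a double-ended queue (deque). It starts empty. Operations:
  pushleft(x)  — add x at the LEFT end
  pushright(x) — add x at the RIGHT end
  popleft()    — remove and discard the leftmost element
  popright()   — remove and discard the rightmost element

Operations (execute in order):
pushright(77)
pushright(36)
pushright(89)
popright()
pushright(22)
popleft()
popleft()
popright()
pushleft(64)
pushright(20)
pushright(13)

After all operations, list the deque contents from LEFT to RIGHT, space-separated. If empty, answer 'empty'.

Answer: 64 20 13

Derivation:
pushright(77): [77]
pushright(36): [77, 36]
pushright(89): [77, 36, 89]
popright(): [77, 36]
pushright(22): [77, 36, 22]
popleft(): [36, 22]
popleft(): [22]
popright(): []
pushleft(64): [64]
pushright(20): [64, 20]
pushright(13): [64, 20, 13]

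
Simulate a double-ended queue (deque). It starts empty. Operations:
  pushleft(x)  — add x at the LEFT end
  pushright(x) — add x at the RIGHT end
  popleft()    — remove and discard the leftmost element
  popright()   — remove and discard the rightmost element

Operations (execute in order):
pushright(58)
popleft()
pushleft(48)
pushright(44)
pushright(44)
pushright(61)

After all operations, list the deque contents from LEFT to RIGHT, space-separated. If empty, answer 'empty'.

pushright(58): [58]
popleft(): []
pushleft(48): [48]
pushright(44): [48, 44]
pushright(44): [48, 44, 44]
pushright(61): [48, 44, 44, 61]

Answer: 48 44 44 61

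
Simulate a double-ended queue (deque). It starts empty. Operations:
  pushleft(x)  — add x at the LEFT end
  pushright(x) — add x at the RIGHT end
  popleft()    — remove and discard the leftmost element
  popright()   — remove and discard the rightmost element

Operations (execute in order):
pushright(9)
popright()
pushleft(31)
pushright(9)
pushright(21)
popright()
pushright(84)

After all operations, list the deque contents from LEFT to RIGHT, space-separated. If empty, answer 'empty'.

pushright(9): [9]
popright(): []
pushleft(31): [31]
pushright(9): [31, 9]
pushright(21): [31, 9, 21]
popright(): [31, 9]
pushright(84): [31, 9, 84]

Answer: 31 9 84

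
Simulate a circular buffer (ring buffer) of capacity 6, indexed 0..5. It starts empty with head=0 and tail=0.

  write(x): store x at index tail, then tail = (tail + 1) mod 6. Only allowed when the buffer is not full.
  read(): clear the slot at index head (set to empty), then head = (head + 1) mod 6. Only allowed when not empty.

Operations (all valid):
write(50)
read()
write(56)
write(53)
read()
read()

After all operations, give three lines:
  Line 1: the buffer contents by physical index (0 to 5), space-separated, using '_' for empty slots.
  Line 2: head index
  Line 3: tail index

write(50): buf=[50 _ _ _ _ _], head=0, tail=1, size=1
read(): buf=[_ _ _ _ _ _], head=1, tail=1, size=0
write(56): buf=[_ 56 _ _ _ _], head=1, tail=2, size=1
write(53): buf=[_ 56 53 _ _ _], head=1, tail=3, size=2
read(): buf=[_ _ 53 _ _ _], head=2, tail=3, size=1
read(): buf=[_ _ _ _ _ _], head=3, tail=3, size=0

Answer: _ _ _ _ _ _
3
3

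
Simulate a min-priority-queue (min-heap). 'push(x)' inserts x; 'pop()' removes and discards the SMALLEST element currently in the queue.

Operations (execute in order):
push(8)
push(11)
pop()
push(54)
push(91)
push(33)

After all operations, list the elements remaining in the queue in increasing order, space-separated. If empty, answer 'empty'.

push(8): heap contents = [8]
push(11): heap contents = [8, 11]
pop() → 8: heap contents = [11]
push(54): heap contents = [11, 54]
push(91): heap contents = [11, 54, 91]
push(33): heap contents = [11, 33, 54, 91]

Answer: 11 33 54 91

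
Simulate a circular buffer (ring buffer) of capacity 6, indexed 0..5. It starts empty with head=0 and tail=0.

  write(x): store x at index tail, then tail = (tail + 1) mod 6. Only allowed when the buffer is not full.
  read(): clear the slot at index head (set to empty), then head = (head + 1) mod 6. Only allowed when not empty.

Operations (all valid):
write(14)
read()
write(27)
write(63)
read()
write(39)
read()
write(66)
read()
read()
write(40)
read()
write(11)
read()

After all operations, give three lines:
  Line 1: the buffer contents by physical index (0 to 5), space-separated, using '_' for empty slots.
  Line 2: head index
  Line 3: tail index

write(14): buf=[14 _ _ _ _ _], head=0, tail=1, size=1
read(): buf=[_ _ _ _ _ _], head=1, tail=1, size=0
write(27): buf=[_ 27 _ _ _ _], head=1, tail=2, size=1
write(63): buf=[_ 27 63 _ _ _], head=1, tail=3, size=2
read(): buf=[_ _ 63 _ _ _], head=2, tail=3, size=1
write(39): buf=[_ _ 63 39 _ _], head=2, tail=4, size=2
read(): buf=[_ _ _ 39 _ _], head=3, tail=4, size=1
write(66): buf=[_ _ _ 39 66 _], head=3, tail=5, size=2
read(): buf=[_ _ _ _ 66 _], head=4, tail=5, size=1
read(): buf=[_ _ _ _ _ _], head=5, tail=5, size=0
write(40): buf=[_ _ _ _ _ 40], head=5, tail=0, size=1
read(): buf=[_ _ _ _ _ _], head=0, tail=0, size=0
write(11): buf=[11 _ _ _ _ _], head=0, tail=1, size=1
read(): buf=[_ _ _ _ _ _], head=1, tail=1, size=0

Answer: _ _ _ _ _ _
1
1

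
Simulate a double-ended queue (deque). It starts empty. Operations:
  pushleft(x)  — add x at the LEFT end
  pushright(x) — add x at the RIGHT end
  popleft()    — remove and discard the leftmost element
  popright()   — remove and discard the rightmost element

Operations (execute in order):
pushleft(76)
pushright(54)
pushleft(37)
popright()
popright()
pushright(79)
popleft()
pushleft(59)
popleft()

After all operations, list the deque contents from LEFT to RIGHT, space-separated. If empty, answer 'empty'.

pushleft(76): [76]
pushright(54): [76, 54]
pushleft(37): [37, 76, 54]
popright(): [37, 76]
popright(): [37]
pushright(79): [37, 79]
popleft(): [79]
pushleft(59): [59, 79]
popleft(): [79]

Answer: 79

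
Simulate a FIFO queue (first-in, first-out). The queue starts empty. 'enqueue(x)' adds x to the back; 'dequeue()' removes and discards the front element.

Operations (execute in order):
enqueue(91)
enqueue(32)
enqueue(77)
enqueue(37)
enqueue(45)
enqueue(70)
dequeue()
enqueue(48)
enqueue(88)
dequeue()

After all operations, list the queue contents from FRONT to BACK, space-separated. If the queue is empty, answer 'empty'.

Answer: 77 37 45 70 48 88

Derivation:
enqueue(91): [91]
enqueue(32): [91, 32]
enqueue(77): [91, 32, 77]
enqueue(37): [91, 32, 77, 37]
enqueue(45): [91, 32, 77, 37, 45]
enqueue(70): [91, 32, 77, 37, 45, 70]
dequeue(): [32, 77, 37, 45, 70]
enqueue(48): [32, 77, 37, 45, 70, 48]
enqueue(88): [32, 77, 37, 45, 70, 48, 88]
dequeue(): [77, 37, 45, 70, 48, 88]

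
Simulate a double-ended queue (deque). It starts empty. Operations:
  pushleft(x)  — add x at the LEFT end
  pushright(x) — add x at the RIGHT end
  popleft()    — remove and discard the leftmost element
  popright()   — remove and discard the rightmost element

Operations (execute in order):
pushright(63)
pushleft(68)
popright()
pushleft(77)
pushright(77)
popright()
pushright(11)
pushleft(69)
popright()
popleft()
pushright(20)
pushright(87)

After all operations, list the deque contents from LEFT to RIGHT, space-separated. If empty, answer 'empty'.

pushright(63): [63]
pushleft(68): [68, 63]
popright(): [68]
pushleft(77): [77, 68]
pushright(77): [77, 68, 77]
popright(): [77, 68]
pushright(11): [77, 68, 11]
pushleft(69): [69, 77, 68, 11]
popright(): [69, 77, 68]
popleft(): [77, 68]
pushright(20): [77, 68, 20]
pushright(87): [77, 68, 20, 87]

Answer: 77 68 20 87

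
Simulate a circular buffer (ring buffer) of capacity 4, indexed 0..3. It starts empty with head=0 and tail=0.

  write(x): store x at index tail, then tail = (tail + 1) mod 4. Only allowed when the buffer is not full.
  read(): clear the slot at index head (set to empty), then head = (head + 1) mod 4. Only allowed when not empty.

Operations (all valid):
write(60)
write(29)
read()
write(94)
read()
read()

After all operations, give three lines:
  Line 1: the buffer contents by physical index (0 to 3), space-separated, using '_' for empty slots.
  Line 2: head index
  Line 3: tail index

write(60): buf=[60 _ _ _], head=0, tail=1, size=1
write(29): buf=[60 29 _ _], head=0, tail=2, size=2
read(): buf=[_ 29 _ _], head=1, tail=2, size=1
write(94): buf=[_ 29 94 _], head=1, tail=3, size=2
read(): buf=[_ _ 94 _], head=2, tail=3, size=1
read(): buf=[_ _ _ _], head=3, tail=3, size=0

Answer: _ _ _ _
3
3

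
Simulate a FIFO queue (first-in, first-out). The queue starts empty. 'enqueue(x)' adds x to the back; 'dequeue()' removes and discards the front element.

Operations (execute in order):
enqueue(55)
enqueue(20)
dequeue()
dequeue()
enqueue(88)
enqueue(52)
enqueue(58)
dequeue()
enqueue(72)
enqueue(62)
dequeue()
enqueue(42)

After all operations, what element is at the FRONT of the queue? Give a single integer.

Answer: 58

Derivation:
enqueue(55): queue = [55]
enqueue(20): queue = [55, 20]
dequeue(): queue = [20]
dequeue(): queue = []
enqueue(88): queue = [88]
enqueue(52): queue = [88, 52]
enqueue(58): queue = [88, 52, 58]
dequeue(): queue = [52, 58]
enqueue(72): queue = [52, 58, 72]
enqueue(62): queue = [52, 58, 72, 62]
dequeue(): queue = [58, 72, 62]
enqueue(42): queue = [58, 72, 62, 42]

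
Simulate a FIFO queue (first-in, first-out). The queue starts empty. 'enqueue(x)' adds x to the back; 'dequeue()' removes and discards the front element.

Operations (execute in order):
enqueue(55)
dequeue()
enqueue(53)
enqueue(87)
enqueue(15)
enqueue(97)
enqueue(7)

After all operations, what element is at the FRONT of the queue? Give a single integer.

enqueue(55): queue = [55]
dequeue(): queue = []
enqueue(53): queue = [53]
enqueue(87): queue = [53, 87]
enqueue(15): queue = [53, 87, 15]
enqueue(97): queue = [53, 87, 15, 97]
enqueue(7): queue = [53, 87, 15, 97, 7]

Answer: 53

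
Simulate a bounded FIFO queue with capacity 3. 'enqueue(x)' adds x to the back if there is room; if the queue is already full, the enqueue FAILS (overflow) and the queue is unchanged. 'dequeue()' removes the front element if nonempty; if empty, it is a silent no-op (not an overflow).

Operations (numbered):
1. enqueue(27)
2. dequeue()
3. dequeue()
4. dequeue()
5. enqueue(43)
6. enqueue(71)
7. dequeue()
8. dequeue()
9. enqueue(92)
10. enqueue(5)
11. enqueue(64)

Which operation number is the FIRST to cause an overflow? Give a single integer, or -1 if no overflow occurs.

1. enqueue(27): size=1
2. dequeue(): size=0
3. dequeue(): empty, no-op, size=0
4. dequeue(): empty, no-op, size=0
5. enqueue(43): size=1
6. enqueue(71): size=2
7. dequeue(): size=1
8. dequeue(): size=0
9. enqueue(92): size=1
10. enqueue(5): size=2
11. enqueue(64): size=3

Answer: -1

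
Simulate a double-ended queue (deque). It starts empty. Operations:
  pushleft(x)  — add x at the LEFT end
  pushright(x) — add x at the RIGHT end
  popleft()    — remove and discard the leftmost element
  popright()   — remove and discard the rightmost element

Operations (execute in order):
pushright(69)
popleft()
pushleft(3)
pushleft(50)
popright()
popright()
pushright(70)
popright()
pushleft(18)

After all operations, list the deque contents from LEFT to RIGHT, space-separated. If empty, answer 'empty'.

pushright(69): [69]
popleft(): []
pushleft(3): [3]
pushleft(50): [50, 3]
popright(): [50]
popright(): []
pushright(70): [70]
popright(): []
pushleft(18): [18]

Answer: 18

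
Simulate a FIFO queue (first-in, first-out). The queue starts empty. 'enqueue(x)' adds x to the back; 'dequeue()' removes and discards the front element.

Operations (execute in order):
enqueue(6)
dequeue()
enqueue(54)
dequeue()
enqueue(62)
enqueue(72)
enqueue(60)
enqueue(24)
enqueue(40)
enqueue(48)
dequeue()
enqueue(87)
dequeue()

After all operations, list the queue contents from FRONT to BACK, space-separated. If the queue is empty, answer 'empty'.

enqueue(6): [6]
dequeue(): []
enqueue(54): [54]
dequeue(): []
enqueue(62): [62]
enqueue(72): [62, 72]
enqueue(60): [62, 72, 60]
enqueue(24): [62, 72, 60, 24]
enqueue(40): [62, 72, 60, 24, 40]
enqueue(48): [62, 72, 60, 24, 40, 48]
dequeue(): [72, 60, 24, 40, 48]
enqueue(87): [72, 60, 24, 40, 48, 87]
dequeue(): [60, 24, 40, 48, 87]

Answer: 60 24 40 48 87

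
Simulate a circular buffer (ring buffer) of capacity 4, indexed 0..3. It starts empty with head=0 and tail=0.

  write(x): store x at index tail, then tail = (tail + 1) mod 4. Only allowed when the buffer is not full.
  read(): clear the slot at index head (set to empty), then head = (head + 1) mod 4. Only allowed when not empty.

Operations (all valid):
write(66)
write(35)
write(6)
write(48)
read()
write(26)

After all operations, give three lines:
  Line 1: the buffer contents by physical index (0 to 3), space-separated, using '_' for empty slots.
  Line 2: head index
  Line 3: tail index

write(66): buf=[66 _ _ _], head=0, tail=1, size=1
write(35): buf=[66 35 _ _], head=0, tail=2, size=2
write(6): buf=[66 35 6 _], head=0, tail=3, size=3
write(48): buf=[66 35 6 48], head=0, tail=0, size=4
read(): buf=[_ 35 6 48], head=1, tail=0, size=3
write(26): buf=[26 35 6 48], head=1, tail=1, size=4

Answer: 26 35 6 48
1
1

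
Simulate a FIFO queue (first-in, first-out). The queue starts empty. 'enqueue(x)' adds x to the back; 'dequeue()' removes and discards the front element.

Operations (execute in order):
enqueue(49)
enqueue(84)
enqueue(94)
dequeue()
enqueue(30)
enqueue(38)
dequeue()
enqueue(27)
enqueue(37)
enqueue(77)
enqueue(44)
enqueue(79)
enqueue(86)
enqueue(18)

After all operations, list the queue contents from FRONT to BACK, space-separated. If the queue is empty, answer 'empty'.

enqueue(49): [49]
enqueue(84): [49, 84]
enqueue(94): [49, 84, 94]
dequeue(): [84, 94]
enqueue(30): [84, 94, 30]
enqueue(38): [84, 94, 30, 38]
dequeue(): [94, 30, 38]
enqueue(27): [94, 30, 38, 27]
enqueue(37): [94, 30, 38, 27, 37]
enqueue(77): [94, 30, 38, 27, 37, 77]
enqueue(44): [94, 30, 38, 27, 37, 77, 44]
enqueue(79): [94, 30, 38, 27, 37, 77, 44, 79]
enqueue(86): [94, 30, 38, 27, 37, 77, 44, 79, 86]
enqueue(18): [94, 30, 38, 27, 37, 77, 44, 79, 86, 18]

Answer: 94 30 38 27 37 77 44 79 86 18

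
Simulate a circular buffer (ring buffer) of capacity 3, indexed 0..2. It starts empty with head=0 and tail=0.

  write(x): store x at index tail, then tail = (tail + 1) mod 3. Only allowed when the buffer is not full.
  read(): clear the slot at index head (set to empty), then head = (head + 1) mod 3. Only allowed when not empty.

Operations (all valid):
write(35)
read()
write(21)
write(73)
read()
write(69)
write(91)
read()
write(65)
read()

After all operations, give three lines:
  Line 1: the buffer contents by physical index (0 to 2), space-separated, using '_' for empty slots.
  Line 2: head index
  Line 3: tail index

Answer: _ 91 65
1
0

Derivation:
write(35): buf=[35 _ _], head=0, tail=1, size=1
read(): buf=[_ _ _], head=1, tail=1, size=0
write(21): buf=[_ 21 _], head=1, tail=2, size=1
write(73): buf=[_ 21 73], head=1, tail=0, size=2
read(): buf=[_ _ 73], head=2, tail=0, size=1
write(69): buf=[69 _ 73], head=2, tail=1, size=2
write(91): buf=[69 91 73], head=2, tail=2, size=3
read(): buf=[69 91 _], head=0, tail=2, size=2
write(65): buf=[69 91 65], head=0, tail=0, size=3
read(): buf=[_ 91 65], head=1, tail=0, size=2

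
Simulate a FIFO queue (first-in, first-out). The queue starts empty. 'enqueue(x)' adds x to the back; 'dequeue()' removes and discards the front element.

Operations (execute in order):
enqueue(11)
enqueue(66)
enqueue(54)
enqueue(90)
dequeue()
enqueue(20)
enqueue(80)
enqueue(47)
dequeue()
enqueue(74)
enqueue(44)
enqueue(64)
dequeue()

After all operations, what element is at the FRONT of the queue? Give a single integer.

enqueue(11): queue = [11]
enqueue(66): queue = [11, 66]
enqueue(54): queue = [11, 66, 54]
enqueue(90): queue = [11, 66, 54, 90]
dequeue(): queue = [66, 54, 90]
enqueue(20): queue = [66, 54, 90, 20]
enqueue(80): queue = [66, 54, 90, 20, 80]
enqueue(47): queue = [66, 54, 90, 20, 80, 47]
dequeue(): queue = [54, 90, 20, 80, 47]
enqueue(74): queue = [54, 90, 20, 80, 47, 74]
enqueue(44): queue = [54, 90, 20, 80, 47, 74, 44]
enqueue(64): queue = [54, 90, 20, 80, 47, 74, 44, 64]
dequeue(): queue = [90, 20, 80, 47, 74, 44, 64]

Answer: 90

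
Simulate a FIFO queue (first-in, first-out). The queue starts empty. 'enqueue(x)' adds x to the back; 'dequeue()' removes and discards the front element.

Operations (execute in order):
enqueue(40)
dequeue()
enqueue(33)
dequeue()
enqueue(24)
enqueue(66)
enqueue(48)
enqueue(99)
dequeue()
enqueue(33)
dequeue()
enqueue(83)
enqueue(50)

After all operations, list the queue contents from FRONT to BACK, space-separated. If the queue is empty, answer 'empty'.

enqueue(40): [40]
dequeue(): []
enqueue(33): [33]
dequeue(): []
enqueue(24): [24]
enqueue(66): [24, 66]
enqueue(48): [24, 66, 48]
enqueue(99): [24, 66, 48, 99]
dequeue(): [66, 48, 99]
enqueue(33): [66, 48, 99, 33]
dequeue(): [48, 99, 33]
enqueue(83): [48, 99, 33, 83]
enqueue(50): [48, 99, 33, 83, 50]

Answer: 48 99 33 83 50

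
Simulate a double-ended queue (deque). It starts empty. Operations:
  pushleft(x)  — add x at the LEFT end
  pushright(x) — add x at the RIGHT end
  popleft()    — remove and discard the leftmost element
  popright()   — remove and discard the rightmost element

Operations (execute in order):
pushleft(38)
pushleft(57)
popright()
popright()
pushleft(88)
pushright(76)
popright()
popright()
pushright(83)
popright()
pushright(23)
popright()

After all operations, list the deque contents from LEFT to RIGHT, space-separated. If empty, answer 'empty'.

Answer: empty

Derivation:
pushleft(38): [38]
pushleft(57): [57, 38]
popright(): [57]
popright(): []
pushleft(88): [88]
pushright(76): [88, 76]
popright(): [88]
popright(): []
pushright(83): [83]
popright(): []
pushright(23): [23]
popright(): []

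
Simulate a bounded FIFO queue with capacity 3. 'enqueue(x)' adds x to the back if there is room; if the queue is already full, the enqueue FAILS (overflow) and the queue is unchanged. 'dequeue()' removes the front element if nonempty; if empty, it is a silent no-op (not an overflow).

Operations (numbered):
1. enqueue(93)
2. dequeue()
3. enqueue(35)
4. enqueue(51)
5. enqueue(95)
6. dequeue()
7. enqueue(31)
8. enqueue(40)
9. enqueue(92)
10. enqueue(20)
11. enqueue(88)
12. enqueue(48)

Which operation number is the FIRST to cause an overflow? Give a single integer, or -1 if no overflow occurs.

1. enqueue(93): size=1
2. dequeue(): size=0
3. enqueue(35): size=1
4. enqueue(51): size=2
5. enqueue(95): size=3
6. dequeue(): size=2
7. enqueue(31): size=3
8. enqueue(40): size=3=cap → OVERFLOW (fail)
9. enqueue(92): size=3=cap → OVERFLOW (fail)
10. enqueue(20): size=3=cap → OVERFLOW (fail)
11. enqueue(88): size=3=cap → OVERFLOW (fail)
12. enqueue(48): size=3=cap → OVERFLOW (fail)

Answer: 8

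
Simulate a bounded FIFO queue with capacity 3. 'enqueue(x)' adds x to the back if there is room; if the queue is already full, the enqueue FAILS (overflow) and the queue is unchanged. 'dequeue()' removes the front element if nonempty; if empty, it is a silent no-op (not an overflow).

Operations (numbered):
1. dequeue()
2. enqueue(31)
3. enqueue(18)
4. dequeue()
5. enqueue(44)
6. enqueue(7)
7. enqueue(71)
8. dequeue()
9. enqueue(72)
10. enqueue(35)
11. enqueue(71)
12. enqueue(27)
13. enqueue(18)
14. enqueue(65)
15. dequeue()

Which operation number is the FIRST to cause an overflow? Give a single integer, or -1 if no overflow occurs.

1. dequeue(): empty, no-op, size=0
2. enqueue(31): size=1
3. enqueue(18): size=2
4. dequeue(): size=1
5. enqueue(44): size=2
6. enqueue(7): size=3
7. enqueue(71): size=3=cap → OVERFLOW (fail)
8. dequeue(): size=2
9. enqueue(72): size=3
10. enqueue(35): size=3=cap → OVERFLOW (fail)
11. enqueue(71): size=3=cap → OVERFLOW (fail)
12. enqueue(27): size=3=cap → OVERFLOW (fail)
13. enqueue(18): size=3=cap → OVERFLOW (fail)
14. enqueue(65): size=3=cap → OVERFLOW (fail)
15. dequeue(): size=2

Answer: 7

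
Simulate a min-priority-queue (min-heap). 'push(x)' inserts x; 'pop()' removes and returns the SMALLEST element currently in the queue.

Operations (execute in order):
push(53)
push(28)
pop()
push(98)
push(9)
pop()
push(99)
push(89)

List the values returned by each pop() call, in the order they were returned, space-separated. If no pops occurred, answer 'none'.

push(53): heap contents = [53]
push(28): heap contents = [28, 53]
pop() → 28: heap contents = [53]
push(98): heap contents = [53, 98]
push(9): heap contents = [9, 53, 98]
pop() → 9: heap contents = [53, 98]
push(99): heap contents = [53, 98, 99]
push(89): heap contents = [53, 89, 98, 99]

Answer: 28 9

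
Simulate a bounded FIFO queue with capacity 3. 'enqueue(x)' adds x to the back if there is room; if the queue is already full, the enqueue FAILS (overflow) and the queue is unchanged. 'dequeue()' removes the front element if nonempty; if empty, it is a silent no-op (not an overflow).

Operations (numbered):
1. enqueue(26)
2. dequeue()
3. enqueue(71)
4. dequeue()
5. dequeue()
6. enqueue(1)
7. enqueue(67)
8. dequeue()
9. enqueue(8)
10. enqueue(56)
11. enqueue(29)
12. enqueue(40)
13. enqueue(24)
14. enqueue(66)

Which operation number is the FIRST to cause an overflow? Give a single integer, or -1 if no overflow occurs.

1. enqueue(26): size=1
2. dequeue(): size=0
3. enqueue(71): size=1
4. dequeue(): size=0
5. dequeue(): empty, no-op, size=0
6. enqueue(1): size=1
7. enqueue(67): size=2
8. dequeue(): size=1
9. enqueue(8): size=2
10. enqueue(56): size=3
11. enqueue(29): size=3=cap → OVERFLOW (fail)
12. enqueue(40): size=3=cap → OVERFLOW (fail)
13. enqueue(24): size=3=cap → OVERFLOW (fail)
14. enqueue(66): size=3=cap → OVERFLOW (fail)

Answer: 11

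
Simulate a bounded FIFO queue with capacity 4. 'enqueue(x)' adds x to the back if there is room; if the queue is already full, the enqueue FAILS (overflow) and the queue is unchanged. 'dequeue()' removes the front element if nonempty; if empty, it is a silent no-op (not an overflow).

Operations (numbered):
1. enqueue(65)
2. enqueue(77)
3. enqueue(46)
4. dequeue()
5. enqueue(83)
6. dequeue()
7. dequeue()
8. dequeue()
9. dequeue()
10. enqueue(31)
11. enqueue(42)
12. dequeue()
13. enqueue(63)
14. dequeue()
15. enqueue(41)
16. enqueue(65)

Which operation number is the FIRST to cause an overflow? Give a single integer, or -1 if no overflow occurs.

Answer: -1

Derivation:
1. enqueue(65): size=1
2. enqueue(77): size=2
3. enqueue(46): size=3
4. dequeue(): size=2
5. enqueue(83): size=3
6. dequeue(): size=2
7. dequeue(): size=1
8. dequeue(): size=0
9. dequeue(): empty, no-op, size=0
10. enqueue(31): size=1
11. enqueue(42): size=2
12. dequeue(): size=1
13. enqueue(63): size=2
14. dequeue(): size=1
15. enqueue(41): size=2
16. enqueue(65): size=3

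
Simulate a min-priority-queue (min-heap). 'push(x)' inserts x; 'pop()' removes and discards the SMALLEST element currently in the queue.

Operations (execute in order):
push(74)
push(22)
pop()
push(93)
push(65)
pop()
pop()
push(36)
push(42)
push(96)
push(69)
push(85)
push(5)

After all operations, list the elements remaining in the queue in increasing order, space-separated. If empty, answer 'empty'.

Answer: 5 36 42 69 85 93 96

Derivation:
push(74): heap contents = [74]
push(22): heap contents = [22, 74]
pop() → 22: heap contents = [74]
push(93): heap contents = [74, 93]
push(65): heap contents = [65, 74, 93]
pop() → 65: heap contents = [74, 93]
pop() → 74: heap contents = [93]
push(36): heap contents = [36, 93]
push(42): heap contents = [36, 42, 93]
push(96): heap contents = [36, 42, 93, 96]
push(69): heap contents = [36, 42, 69, 93, 96]
push(85): heap contents = [36, 42, 69, 85, 93, 96]
push(5): heap contents = [5, 36, 42, 69, 85, 93, 96]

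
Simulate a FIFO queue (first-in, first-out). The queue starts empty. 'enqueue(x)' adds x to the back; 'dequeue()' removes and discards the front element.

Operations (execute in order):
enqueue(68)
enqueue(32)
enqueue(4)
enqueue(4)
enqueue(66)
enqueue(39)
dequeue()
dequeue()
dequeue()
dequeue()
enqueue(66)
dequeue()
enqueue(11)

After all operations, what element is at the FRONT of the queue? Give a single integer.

enqueue(68): queue = [68]
enqueue(32): queue = [68, 32]
enqueue(4): queue = [68, 32, 4]
enqueue(4): queue = [68, 32, 4, 4]
enqueue(66): queue = [68, 32, 4, 4, 66]
enqueue(39): queue = [68, 32, 4, 4, 66, 39]
dequeue(): queue = [32, 4, 4, 66, 39]
dequeue(): queue = [4, 4, 66, 39]
dequeue(): queue = [4, 66, 39]
dequeue(): queue = [66, 39]
enqueue(66): queue = [66, 39, 66]
dequeue(): queue = [39, 66]
enqueue(11): queue = [39, 66, 11]

Answer: 39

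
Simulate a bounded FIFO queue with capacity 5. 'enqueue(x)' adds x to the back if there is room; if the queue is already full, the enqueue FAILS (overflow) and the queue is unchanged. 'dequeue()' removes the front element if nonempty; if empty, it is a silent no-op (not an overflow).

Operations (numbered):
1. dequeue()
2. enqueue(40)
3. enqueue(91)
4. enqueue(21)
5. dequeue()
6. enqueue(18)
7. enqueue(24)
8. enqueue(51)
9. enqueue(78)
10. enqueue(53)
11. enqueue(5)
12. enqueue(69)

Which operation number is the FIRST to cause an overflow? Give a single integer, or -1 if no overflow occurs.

Answer: 9

Derivation:
1. dequeue(): empty, no-op, size=0
2. enqueue(40): size=1
3. enqueue(91): size=2
4. enqueue(21): size=3
5. dequeue(): size=2
6. enqueue(18): size=3
7. enqueue(24): size=4
8. enqueue(51): size=5
9. enqueue(78): size=5=cap → OVERFLOW (fail)
10. enqueue(53): size=5=cap → OVERFLOW (fail)
11. enqueue(5): size=5=cap → OVERFLOW (fail)
12. enqueue(69): size=5=cap → OVERFLOW (fail)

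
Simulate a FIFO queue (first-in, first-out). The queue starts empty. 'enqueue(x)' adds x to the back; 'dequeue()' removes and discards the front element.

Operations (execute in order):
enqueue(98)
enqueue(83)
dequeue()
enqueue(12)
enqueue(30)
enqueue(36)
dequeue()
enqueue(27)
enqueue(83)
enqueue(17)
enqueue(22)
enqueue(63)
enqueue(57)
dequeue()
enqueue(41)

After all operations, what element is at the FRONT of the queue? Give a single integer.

Answer: 30

Derivation:
enqueue(98): queue = [98]
enqueue(83): queue = [98, 83]
dequeue(): queue = [83]
enqueue(12): queue = [83, 12]
enqueue(30): queue = [83, 12, 30]
enqueue(36): queue = [83, 12, 30, 36]
dequeue(): queue = [12, 30, 36]
enqueue(27): queue = [12, 30, 36, 27]
enqueue(83): queue = [12, 30, 36, 27, 83]
enqueue(17): queue = [12, 30, 36, 27, 83, 17]
enqueue(22): queue = [12, 30, 36, 27, 83, 17, 22]
enqueue(63): queue = [12, 30, 36, 27, 83, 17, 22, 63]
enqueue(57): queue = [12, 30, 36, 27, 83, 17, 22, 63, 57]
dequeue(): queue = [30, 36, 27, 83, 17, 22, 63, 57]
enqueue(41): queue = [30, 36, 27, 83, 17, 22, 63, 57, 41]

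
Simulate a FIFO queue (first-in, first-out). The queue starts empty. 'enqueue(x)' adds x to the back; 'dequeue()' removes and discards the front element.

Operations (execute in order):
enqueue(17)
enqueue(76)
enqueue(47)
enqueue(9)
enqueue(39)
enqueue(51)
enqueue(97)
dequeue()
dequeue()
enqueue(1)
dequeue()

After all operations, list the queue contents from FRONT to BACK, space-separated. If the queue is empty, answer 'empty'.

Answer: 9 39 51 97 1

Derivation:
enqueue(17): [17]
enqueue(76): [17, 76]
enqueue(47): [17, 76, 47]
enqueue(9): [17, 76, 47, 9]
enqueue(39): [17, 76, 47, 9, 39]
enqueue(51): [17, 76, 47, 9, 39, 51]
enqueue(97): [17, 76, 47, 9, 39, 51, 97]
dequeue(): [76, 47, 9, 39, 51, 97]
dequeue(): [47, 9, 39, 51, 97]
enqueue(1): [47, 9, 39, 51, 97, 1]
dequeue(): [9, 39, 51, 97, 1]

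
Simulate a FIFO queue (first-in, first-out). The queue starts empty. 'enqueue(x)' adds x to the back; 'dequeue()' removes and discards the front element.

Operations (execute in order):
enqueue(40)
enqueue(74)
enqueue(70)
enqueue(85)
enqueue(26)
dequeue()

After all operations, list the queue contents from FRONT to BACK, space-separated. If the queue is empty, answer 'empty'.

enqueue(40): [40]
enqueue(74): [40, 74]
enqueue(70): [40, 74, 70]
enqueue(85): [40, 74, 70, 85]
enqueue(26): [40, 74, 70, 85, 26]
dequeue(): [74, 70, 85, 26]

Answer: 74 70 85 26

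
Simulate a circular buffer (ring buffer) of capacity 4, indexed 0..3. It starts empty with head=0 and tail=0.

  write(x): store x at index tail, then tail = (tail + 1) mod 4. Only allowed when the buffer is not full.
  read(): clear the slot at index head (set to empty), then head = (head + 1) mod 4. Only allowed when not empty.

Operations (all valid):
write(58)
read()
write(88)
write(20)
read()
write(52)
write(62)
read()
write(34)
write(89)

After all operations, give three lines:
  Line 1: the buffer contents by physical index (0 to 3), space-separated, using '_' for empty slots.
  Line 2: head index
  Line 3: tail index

write(58): buf=[58 _ _ _], head=0, tail=1, size=1
read(): buf=[_ _ _ _], head=1, tail=1, size=0
write(88): buf=[_ 88 _ _], head=1, tail=2, size=1
write(20): buf=[_ 88 20 _], head=1, tail=3, size=2
read(): buf=[_ _ 20 _], head=2, tail=3, size=1
write(52): buf=[_ _ 20 52], head=2, tail=0, size=2
write(62): buf=[62 _ 20 52], head=2, tail=1, size=3
read(): buf=[62 _ _ 52], head=3, tail=1, size=2
write(34): buf=[62 34 _ 52], head=3, tail=2, size=3
write(89): buf=[62 34 89 52], head=3, tail=3, size=4

Answer: 62 34 89 52
3
3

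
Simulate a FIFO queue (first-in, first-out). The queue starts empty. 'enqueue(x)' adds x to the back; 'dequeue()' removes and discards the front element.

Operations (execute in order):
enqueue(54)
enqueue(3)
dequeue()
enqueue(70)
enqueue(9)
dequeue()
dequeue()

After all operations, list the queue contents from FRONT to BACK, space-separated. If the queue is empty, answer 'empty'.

enqueue(54): [54]
enqueue(3): [54, 3]
dequeue(): [3]
enqueue(70): [3, 70]
enqueue(9): [3, 70, 9]
dequeue(): [70, 9]
dequeue(): [9]

Answer: 9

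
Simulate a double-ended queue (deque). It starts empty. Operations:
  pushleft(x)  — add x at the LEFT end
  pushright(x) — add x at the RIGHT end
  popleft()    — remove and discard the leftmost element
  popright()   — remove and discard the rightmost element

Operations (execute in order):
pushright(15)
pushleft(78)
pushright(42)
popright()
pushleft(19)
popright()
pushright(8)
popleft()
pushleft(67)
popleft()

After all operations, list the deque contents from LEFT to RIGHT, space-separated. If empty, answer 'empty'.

Answer: 78 8

Derivation:
pushright(15): [15]
pushleft(78): [78, 15]
pushright(42): [78, 15, 42]
popright(): [78, 15]
pushleft(19): [19, 78, 15]
popright(): [19, 78]
pushright(8): [19, 78, 8]
popleft(): [78, 8]
pushleft(67): [67, 78, 8]
popleft(): [78, 8]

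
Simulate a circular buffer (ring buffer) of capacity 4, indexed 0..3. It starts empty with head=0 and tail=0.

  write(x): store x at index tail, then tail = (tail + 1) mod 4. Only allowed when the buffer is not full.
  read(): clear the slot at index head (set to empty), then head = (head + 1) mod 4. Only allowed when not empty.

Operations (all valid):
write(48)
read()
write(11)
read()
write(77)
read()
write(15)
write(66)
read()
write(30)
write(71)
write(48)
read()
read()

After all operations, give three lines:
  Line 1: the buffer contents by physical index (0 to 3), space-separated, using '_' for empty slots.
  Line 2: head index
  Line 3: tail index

Answer: _ _ 71 48
2
0

Derivation:
write(48): buf=[48 _ _ _], head=0, tail=1, size=1
read(): buf=[_ _ _ _], head=1, tail=1, size=0
write(11): buf=[_ 11 _ _], head=1, tail=2, size=1
read(): buf=[_ _ _ _], head=2, tail=2, size=0
write(77): buf=[_ _ 77 _], head=2, tail=3, size=1
read(): buf=[_ _ _ _], head=3, tail=3, size=0
write(15): buf=[_ _ _ 15], head=3, tail=0, size=1
write(66): buf=[66 _ _ 15], head=3, tail=1, size=2
read(): buf=[66 _ _ _], head=0, tail=1, size=1
write(30): buf=[66 30 _ _], head=0, tail=2, size=2
write(71): buf=[66 30 71 _], head=0, tail=3, size=3
write(48): buf=[66 30 71 48], head=0, tail=0, size=4
read(): buf=[_ 30 71 48], head=1, tail=0, size=3
read(): buf=[_ _ 71 48], head=2, tail=0, size=2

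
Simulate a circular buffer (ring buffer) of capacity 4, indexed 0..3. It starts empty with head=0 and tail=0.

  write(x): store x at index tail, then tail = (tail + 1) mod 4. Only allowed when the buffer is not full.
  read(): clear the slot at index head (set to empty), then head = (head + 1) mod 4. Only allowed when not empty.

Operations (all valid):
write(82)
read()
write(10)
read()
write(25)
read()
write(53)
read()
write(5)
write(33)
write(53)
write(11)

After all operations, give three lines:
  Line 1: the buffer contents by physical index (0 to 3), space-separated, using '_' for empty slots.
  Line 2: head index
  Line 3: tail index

Answer: 5 33 53 11
0
0

Derivation:
write(82): buf=[82 _ _ _], head=0, tail=1, size=1
read(): buf=[_ _ _ _], head=1, tail=1, size=0
write(10): buf=[_ 10 _ _], head=1, tail=2, size=1
read(): buf=[_ _ _ _], head=2, tail=2, size=0
write(25): buf=[_ _ 25 _], head=2, tail=3, size=1
read(): buf=[_ _ _ _], head=3, tail=3, size=0
write(53): buf=[_ _ _ 53], head=3, tail=0, size=1
read(): buf=[_ _ _ _], head=0, tail=0, size=0
write(5): buf=[5 _ _ _], head=0, tail=1, size=1
write(33): buf=[5 33 _ _], head=0, tail=2, size=2
write(53): buf=[5 33 53 _], head=0, tail=3, size=3
write(11): buf=[5 33 53 11], head=0, tail=0, size=4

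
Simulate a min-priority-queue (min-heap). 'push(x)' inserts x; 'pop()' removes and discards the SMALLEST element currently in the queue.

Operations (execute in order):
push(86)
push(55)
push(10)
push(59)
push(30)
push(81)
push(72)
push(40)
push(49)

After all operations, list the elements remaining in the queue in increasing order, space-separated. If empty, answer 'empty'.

Answer: 10 30 40 49 55 59 72 81 86

Derivation:
push(86): heap contents = [86]
push(55): heap contents = [55, 86]
push(10): heap contents = [10, 55, 86]
push(59): heap contents = [10, 55, 59, 86]
push(30): heap contents = [10, 30, 55, 59, 86]
push(81): heap contents = [10, 30, 55, 59, 81, 86]
push(72): heap contents = [10, 30, 55, 59, 72, 81, 86]
push(40): heap contents = [10, 30, 40, 55, 59, 72, 81, 86]
push(49): heap contents = [10, 30, 40, 49, 55, 59, 72, 81, 86]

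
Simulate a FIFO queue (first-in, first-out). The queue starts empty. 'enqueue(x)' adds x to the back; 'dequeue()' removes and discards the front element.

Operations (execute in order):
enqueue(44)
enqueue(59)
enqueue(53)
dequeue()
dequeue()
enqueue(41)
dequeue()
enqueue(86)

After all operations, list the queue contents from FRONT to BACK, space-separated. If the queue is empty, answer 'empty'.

Answer: 41 86

Derivation:
enqueue(44): [44]
enqueue(59): [44, 59]
enqueue(53): [44, 59, 53]
dequeue(): [59, 53]
dequeue(): [53]
enqueue(41): [53, 41]
dequeue(): [41]
enqueue(86): [41, 86]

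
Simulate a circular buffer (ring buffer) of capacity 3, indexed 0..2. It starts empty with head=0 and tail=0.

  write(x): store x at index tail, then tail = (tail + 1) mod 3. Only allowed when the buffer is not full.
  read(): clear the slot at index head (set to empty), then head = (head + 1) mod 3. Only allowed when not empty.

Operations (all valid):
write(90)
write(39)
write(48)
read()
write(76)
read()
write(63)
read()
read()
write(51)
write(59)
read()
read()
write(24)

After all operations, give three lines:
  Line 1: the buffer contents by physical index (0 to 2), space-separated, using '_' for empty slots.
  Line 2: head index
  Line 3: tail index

write(90): buf=[90 _ _], head=0, tail=1, size=1
write(39): buf=[90 39 _], head=0, tail=2, size=2
write(48): buf=[90 39 48], head=0, tail=0, size=3
read(): buf=[_ 39 48], head=1, tail=0, size=2
write(76): buf=[76 39 48], head=1, tail=1, size=3
read(): buf=[76 _ 48], head=2, tail=1, size=2
write(63): buf=[76 63 48], head=2, tail=2, size=3
read(): buf=[76 63 _], head=0, tail=2, size=2
read(): buf=[_ 63 _], head=1, tail=2, size=1
write(51): buf=[_ 63 51], head=1, tail=0, size=2
write(59): buf=[59 63 51], head=1, tail=1, size=3
read(): buf=[59 _ 51], head=2, tail=1, size=2
read(): buf=[59 _ _], head=0, tail=1, size=1
write(24): buf=[59 24 _], head=0, tail=2, size=2

Answer: 59 24 _
0
2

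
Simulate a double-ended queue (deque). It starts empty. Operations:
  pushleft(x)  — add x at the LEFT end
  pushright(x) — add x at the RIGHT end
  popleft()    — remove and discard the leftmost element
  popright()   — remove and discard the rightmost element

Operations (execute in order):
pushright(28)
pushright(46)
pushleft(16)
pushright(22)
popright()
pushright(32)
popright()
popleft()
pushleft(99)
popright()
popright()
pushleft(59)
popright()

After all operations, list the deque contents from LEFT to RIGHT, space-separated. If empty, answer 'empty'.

Answer: 59

Derivation:
pushright(28): [28]
pushright(46): [28, 46]
pushleft(16): [16, 28, 46]
pushright(22): [16, 28, 46, 22]
popright(): [16, 28, 46]
pushright(32): [16, 28, 46, 32]
popright(): [16, 28, 46]
popleft(): [28, 46]
pushleft(99): [99, 28, 46]
popright(): [99, 28]
popright(): [99]
pushleft(59): [59, 99]
popright(): [59]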